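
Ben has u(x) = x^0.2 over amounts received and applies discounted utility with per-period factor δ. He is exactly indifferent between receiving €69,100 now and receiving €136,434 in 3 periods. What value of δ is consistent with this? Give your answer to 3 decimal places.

δ ≈ 0.956

The payoff in 3 periods is discounted by δ^3, so u(69100) = δ^3·u(136434) and δ^3 = u(69100)/u(136434).
With u(x) = x^0.2: δ^3 = 69100^0.2/136434^0.2 = (69100/136434)^0.2 = 0.87279.
So δ = 0.87279^(1/3) ≈ 0.956.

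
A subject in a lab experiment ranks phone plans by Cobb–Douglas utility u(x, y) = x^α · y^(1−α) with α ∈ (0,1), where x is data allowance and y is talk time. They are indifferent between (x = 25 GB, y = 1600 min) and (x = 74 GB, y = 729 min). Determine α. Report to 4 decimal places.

α ≈ 0.4201

Set the two utilities equal: 25^α·1600^(1−α) = 74^α·729^(1−α).
Taking logs: α·ln 25 + (1−α)·ln 1600 = α·ln 74 + (1−α)·ln 729, i.e. α·-1.0851893 = (1−α)·-0.7860852.
Thus α·(-1.8712745) = -0.7860852, so α = -0.7860852/-1.8712745 ≈ 0.4201.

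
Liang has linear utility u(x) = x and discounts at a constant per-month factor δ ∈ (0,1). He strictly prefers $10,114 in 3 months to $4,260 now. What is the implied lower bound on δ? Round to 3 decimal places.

δ > 0.750

Comparing present values: 4260 < δ^3·10114.
Hence δ^3 > 4260/10114 = 0.42120, and x ↦ x^(1/3) is increasing on (0,∞).
δ > 0.42120^(1/3) = 0.750.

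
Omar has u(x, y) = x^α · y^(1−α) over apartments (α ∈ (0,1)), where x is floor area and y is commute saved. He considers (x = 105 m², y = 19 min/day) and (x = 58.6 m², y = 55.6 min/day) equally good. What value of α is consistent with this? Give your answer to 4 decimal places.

Set the two utilities equal: 105^α·19^(1−α) = 58.6^α·55.6^(1−α).
(105/58.6)^α = (55.6/19)^(1−α); take logs: α·ln(105/58.6) = (1−α)·ln(55.6/19), i.e. α·0.5832257 = (1−α)·1.0737442.
With A = 0.5832257 and B = 1.0737442: α·A = (1−α)·B, so α = B/(A+B) = 1.0737442/1.6569699 ≈ 0.6480.

α ≈ 0.6480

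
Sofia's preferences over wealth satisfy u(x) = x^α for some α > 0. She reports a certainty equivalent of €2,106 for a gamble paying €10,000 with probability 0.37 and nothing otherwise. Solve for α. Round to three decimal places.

α ≈ 0.638

Since u(0) = 0, the lottery's EU is 0.37·10000^α.
Setting u(2106) equal to that: 2106^α = 0.37·10000^α ⇒ (2106/10000)^α = 0.37.
Taking logs: α·ln(2106/10000) = ln(0.37), so α = -0.994252 / -1.557795 ≈ 0.638.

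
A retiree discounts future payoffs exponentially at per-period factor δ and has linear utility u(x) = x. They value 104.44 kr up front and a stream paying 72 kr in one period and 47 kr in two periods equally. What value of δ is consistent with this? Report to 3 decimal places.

Equating present values: 104.44 = 72δ + 47δ².
So 47δ² + 72δ − 104.44 = 0.
The positive root is δ = [−72 + √(72² + 4·47·104.44)] / (2·47) = (−72 + 157.540)/94 ≈ 0.910.

δ ≈ 0.910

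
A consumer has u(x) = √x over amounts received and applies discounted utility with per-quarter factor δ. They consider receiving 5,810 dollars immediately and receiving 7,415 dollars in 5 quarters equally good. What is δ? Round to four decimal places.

δ ≈ 0.9759

The payoff in 5 quarters is discounted by δ^5, so u(5810) = δ^5·u(7415) and δ^5 = u(5810)/u(7415).
With u(x) = √x: δ^5 = √5810/√7415 = √(5810/7415) = 0.88518.
Taking the 5th root: δ = 0.88518^(1/5) ≈ 0.9759.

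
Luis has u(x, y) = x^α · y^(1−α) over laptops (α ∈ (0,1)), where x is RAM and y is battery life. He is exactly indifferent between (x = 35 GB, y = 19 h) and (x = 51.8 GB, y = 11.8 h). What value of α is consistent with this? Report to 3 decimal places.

Set the two utilities equal: 35^α·19^(1−α) = 51.8^α·11.8^(1−α).
Rearrange to (35/51.8)^α = (11.8/19)^(1−α) and take logs: α·-0.392042 = (1−α)·-0.476339.
With A = -0.392042 and B = -0.476339: α·A = (1−α)·B, so α = B/(A+B) = -0.476339/-0.868381 ≈ 0.549.

α ≈ 0.549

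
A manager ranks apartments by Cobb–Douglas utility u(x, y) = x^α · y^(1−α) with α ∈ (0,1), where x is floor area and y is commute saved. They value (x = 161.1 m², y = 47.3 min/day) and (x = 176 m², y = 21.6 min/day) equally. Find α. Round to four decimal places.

Set the two utilities equal: 161.1^α·47.3^(1−α) = 176^α·21.6^(1−α).
Rearrange to (161.1/176)^α = (21.6/47.3)^(1−α) and take logs: α·-0.0884587 = (1−α)·-0.7838170.
With A = -0.0884587 and B = -0.7838170: α·A = (1−α)·B, so α = B/(A+B) = -0.7838170/-0.8722757 ≈ 0.8986.

α ≈ 0.8986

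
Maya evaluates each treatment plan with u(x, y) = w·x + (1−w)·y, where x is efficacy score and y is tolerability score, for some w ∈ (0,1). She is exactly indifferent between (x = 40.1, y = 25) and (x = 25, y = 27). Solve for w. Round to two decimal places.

u(40.1,25) = u(25,27) means w·40.1 + (1−w)·25 = w·25 + (1−w)·27.
w·(40.1−25) = (1−w)·(27−25), i.e. w·15.1 = (1−w)·2.
So w/(1−w) = 2/15.1 = 0.1325, giving w = 2/(15.1+2) = 0.12.

w = 0.12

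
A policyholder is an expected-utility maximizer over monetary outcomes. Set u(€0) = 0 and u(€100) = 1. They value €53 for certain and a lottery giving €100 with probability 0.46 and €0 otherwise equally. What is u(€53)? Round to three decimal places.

u(€53) equals the lottery's expected utility: 0.46·1 + 0.54·0 = 0.46.

0.460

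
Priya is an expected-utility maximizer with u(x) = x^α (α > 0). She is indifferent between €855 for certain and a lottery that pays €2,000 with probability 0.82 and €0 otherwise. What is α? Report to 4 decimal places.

α ≈ 0.2335

The lottery's expected utility is 0.82·u(2000) + 0.18·u(0) = 0.82·2000^α (since u(0) = 0 for α > 0).
Setting u(855) equal to that: 855^α = 0.82·2000^α ⇒ (855/2000)^α = 0.82.
Take logs: α = ln 0.82 / ln(855/2000) ≈ 0.233526.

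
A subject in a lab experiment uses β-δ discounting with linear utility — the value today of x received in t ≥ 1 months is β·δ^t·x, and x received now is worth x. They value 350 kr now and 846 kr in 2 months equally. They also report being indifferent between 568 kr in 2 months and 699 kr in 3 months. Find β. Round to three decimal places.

Both payoffs in the second observation are in the future, so β drops out: δ^2·568 = δ^3·699 ⇒ δ = 568/699 = 0.81259.
Now use the now-vs-future pair: 350 = β·δ^2·846 gives β = 350/(0.66030·846) ≈ 0.627.

β ≈ 0.627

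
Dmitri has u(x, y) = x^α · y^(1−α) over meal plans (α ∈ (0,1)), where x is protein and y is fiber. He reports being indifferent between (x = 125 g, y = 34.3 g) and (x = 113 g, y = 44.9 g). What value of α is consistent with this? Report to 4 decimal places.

Indifference: 125^α · 34.3^(1−α) = 113^α · 44.9^(1−α).
Taking logs: α·ln 125 + (1−α)·ln 34.3 = α·ln 113 + (1−α)·ln 44.9, i.e. α·0.1009259 = (1−α)·0.2692924.
So α/(1−α) = (0.2692924)/(0.1009259) = 2.6682190, and α = 2.6682190/3.6682190 ≈ 0.7274.

α ≈ 0.7274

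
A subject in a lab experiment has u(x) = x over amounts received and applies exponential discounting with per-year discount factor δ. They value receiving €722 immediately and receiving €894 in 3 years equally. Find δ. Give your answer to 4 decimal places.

δ ≈ 0.9313

The payoff in 3 years is discounted by δ^3, so u(722) = δ^3·u(894) and δ^3 = u(722)/u(894).
With u(x) = x: δ^3 = 722/894 = 0.80761.
Taking the cube root: δ = 0.80761^(1/3) ≈ 0.9313.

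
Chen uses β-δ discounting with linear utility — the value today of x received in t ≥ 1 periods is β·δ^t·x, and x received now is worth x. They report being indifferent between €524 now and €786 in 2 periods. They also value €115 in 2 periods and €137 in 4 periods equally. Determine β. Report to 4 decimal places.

From the later pair, β·δ^2·115 = β·δ^4·137; dividing through, δ^2 = 115/137 = 0.83942, so δ = 0.91620.
Substituting δ into 524 = β·δ^2·786: β = 524/(659.781) ≈ 0.7942.

β ≈ 0.7942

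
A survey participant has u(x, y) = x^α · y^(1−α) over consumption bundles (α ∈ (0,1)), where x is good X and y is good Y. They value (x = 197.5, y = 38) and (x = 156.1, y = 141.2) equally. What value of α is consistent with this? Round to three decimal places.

α ≈ 0.848

Set the two utilities equal: 197.5^α·38^(1−α) = 156.1^α·141.2^(1−α).
(197.5/156.1)^α = (141.2/38)^(1−α); take logs: α·ln(197.5/156.1) = (1−α)·ln(141.2/38), i.e. α·0.235242 = (1−α)·1.312591.
So α/(1−α) = (1.312591)/(0.235242) = 5.579748, and α = 5.579748/6.579748 ≈ 0.848.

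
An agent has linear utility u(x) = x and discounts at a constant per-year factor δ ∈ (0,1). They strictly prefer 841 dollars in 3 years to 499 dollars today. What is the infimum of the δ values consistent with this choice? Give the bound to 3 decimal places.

δ > 0.840

Comparing present values: 499 < δ^3·841.
So δ^3 > 499/841 = 0.59334; taking the cube root of both positive sides preserves the inequality.
δ > 0.59334^(1/3) = 0.840.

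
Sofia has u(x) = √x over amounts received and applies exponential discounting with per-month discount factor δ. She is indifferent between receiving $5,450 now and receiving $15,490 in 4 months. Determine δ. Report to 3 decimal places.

δ ≈ 0.878

Equating discounted utilities: u(5450) = δ^4·u(15490) ⇒ δ^4 = u(5450)/u(15490).
With u(x) = √x: δ^4 = √5450/√15490 = √(5450/15490) = 0.59316.
Hence δ = (0.59316)^(1/4) = 0.87759.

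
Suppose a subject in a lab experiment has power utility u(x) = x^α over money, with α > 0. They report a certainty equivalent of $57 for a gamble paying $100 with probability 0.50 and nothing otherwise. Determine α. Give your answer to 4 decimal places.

α ≈ 1.2331

EU(lottery) = 0.50·100^α + 0.50·0 = 0.50·100^α.
Setting u(57) equal to that: 57^α = 0.50·100^α ⇒ (57/100)^α = 0.50.
Taking logs: α·ln(57/100) = ln(0.50), so α = -0.6931472 / -0.5621189 ≈ 1.2331.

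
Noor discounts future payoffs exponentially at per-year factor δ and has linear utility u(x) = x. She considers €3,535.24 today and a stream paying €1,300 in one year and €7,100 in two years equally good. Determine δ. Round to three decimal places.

The stream is worth 1300δ + 7100δ² today, so 1300δ + 7100δ² = 3535.24.
That is, 7100δ² + 1300δ − 3535.24 = 0, a quadratic in δ.
By the quadratic formula (taking the positive root), δ = (−1300 + √102090816.00) / 14200 ≈ 0.620.

δ ≈ 0.620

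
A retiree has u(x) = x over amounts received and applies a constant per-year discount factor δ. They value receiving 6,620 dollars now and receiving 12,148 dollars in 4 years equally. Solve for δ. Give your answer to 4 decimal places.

δ ≈ 0.8592

The payoff in 4 years is discounted by δ^4, so u(6620) = δ^4·u(12148) and δ^4 = u(6620)/u(12148).
With u(x) = x: δ^4 = 6620/12148 = 0.54495.
Hence δ = (0.54495)^(1/4) = 0.859188.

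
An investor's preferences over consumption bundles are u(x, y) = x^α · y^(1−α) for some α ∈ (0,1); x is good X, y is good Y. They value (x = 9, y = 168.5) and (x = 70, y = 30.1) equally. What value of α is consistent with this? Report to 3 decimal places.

Indifference: 9^α · 168.5^(1−α) = 70^α · 30.1^(1−α).
Rearrange to (9/70)^α = (30.1/168.5)^(1−α) and take logs: α·-2.051271 = (1−α)·-1.722411.
So α/(1−α) = (-1.722411)/(-2.051271) = 0.839680, and α = 0.839680/1.839680 ≈ 0.456.

α ≈ 0.456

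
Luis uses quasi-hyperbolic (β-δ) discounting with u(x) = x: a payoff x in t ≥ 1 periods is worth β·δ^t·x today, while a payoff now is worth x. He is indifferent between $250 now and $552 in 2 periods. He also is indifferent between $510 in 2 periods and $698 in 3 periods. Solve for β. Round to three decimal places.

β ≈ 0.848

From the later pair, β·δ^2·510 = β·δ^3·698; dividing through, δ = 510/698 = 0.73066.
The first indifference: 250 = β·δ^2·552, so β = 250/(δ^2·552) = 250/(0.53386·552) ≈ 0.848.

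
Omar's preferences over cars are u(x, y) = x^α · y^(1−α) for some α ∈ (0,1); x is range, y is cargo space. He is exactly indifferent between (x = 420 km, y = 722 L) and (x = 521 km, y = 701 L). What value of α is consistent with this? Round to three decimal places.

Set the two utilities equal: 420^α·722^(1−α) = 521^α·701^(1−α).
Rearrange to (420/521)^α = (701/722)^(1−α) and take logs: α·-0.215495 = (1−α)·-0.029517.
With A = -0.215495 and B = -0.029517: α·A = (1−α)·B, so α = B/(A+B) = -0.029517/-0.245012 ≈ 0.120.

α ≈ 0.120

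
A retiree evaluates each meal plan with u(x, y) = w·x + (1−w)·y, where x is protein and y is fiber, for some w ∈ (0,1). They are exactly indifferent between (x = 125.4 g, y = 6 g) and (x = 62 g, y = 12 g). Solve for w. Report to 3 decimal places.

Indifference: w·125.4 + (1−w)·6 = w·62 + (1−w)·12.
Rearranging, 63.4·w − 6·(1−w) = 0.
Hence w = 6/(63.4+6) = 6/69.4 = 0.086.

w = 0.086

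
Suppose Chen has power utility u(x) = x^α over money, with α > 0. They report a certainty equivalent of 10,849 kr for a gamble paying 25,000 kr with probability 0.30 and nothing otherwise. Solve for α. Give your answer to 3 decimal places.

α ≈ 1.442

The lottery's expected utility is 0.30·u(25000) + 0.70·u(0) = 0.30·25000^α (since u(0) = 0 for α > 0).
Setting u(10849) equal to that: 10849^α = 0.30·25000^α ⇒ (10849/25000)^α = 0.30.
Take logs: α = ln 0.30 / ln(10849/25000) ≈ 1.44222.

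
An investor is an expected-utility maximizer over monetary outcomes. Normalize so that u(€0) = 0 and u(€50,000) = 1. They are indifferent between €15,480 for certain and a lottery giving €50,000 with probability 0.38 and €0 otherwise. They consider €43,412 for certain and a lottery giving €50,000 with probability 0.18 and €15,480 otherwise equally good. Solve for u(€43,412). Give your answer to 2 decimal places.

From the first indifference, u(€15,480) = 0.38·u(€50,000) + 0.62·u(€0) = 0.38·1 + 0.62·0 = 0.38.
Chaining: u(€43,412) = 0.18·1.00 + 0.82·0.38 = 0.4916.

0.49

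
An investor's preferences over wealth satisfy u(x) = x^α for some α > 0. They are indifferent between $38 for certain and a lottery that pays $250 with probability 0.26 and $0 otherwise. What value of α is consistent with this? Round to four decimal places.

α ≈ 0.7151

Since u(0) = 0, the lottery's EU is 0.26·250^α.
Indifference: 38^α = 0.26·250^α, so (38/250)^α = 0.26.
Taking logs: α·ln(38/250) = ln(0.26), so α = -1.3470736 / -1.8838748 ≈ 0.7151.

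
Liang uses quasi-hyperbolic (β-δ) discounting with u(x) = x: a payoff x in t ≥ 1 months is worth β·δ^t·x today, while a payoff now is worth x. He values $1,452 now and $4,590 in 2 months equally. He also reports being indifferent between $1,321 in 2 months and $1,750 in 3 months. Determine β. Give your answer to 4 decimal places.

The second indifference involves only future payoffs, so β cancels: β·δ^2·1321 = β·δ^3·1750, giving δ = 1321/1750 = 0.75486.
Substituting δ into 1452 = β·δ^2·4590: β = 1452/(2615.425) ≈ 0.5552.

β ≈ 0.5552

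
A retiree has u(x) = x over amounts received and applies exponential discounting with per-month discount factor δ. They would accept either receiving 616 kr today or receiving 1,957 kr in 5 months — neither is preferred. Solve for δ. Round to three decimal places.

δ ≈ 0.794

The payoff in 5 months is discounted by δ^5, so u(616) = δ^5·u(1957) and δ^5 = u(616)/u(1957).
With u(x) = x: δ^5 = 616/1957 = 0.31477.
Taking the 5th root: δ = 0.31477^(1/5) ≈ 0.794.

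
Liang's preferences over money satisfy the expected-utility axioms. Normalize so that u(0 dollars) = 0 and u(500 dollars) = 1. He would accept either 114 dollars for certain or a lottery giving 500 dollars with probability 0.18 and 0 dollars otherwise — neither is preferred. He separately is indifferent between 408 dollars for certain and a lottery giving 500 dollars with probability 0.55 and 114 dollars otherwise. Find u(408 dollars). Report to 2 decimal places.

From the first indifference, u(114 dollars) = 0.18·u(500 dollars) + 0.82·u(0 dollars) = 0.18·1 + 0.82·0 = 0.18.
Then u(408 dollars) = 0.55·u(500 dollars) + 0.45·u(114 dollars) = 0.55·1.00 + 0.45·0.18 = 0.6310.

0.63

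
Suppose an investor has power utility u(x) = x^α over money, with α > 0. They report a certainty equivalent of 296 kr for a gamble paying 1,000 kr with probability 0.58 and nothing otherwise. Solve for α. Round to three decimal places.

EU(lottery) = 0.58·1000^α + 0.42·0 = 0.58·1000^α.
Equating: 296^α = 0.58·1000^α, i.e. 0.2960^α = 0.58.
α = ln(0.58) / ln(296/1000) = -0.544727/-1.217396 ≈ 0.447.

α ≈ 0.447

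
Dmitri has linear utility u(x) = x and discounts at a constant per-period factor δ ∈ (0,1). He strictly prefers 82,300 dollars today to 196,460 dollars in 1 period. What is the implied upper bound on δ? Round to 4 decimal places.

The preference means 82300 > δ·196460.
Dividing through by 196460 gives δ < 0.41891.

δ < 0.4189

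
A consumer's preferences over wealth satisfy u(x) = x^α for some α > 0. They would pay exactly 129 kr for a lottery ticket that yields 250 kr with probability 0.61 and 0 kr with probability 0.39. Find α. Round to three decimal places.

Since u(0) = 0, the lottery's EU is 0.61·250^α.
Setting u(129) equal to that: 129^α = 0.61·250^α ⇒ (129/250)^α = 0.61.
Take logs: α = ln 0.61 / ln(129/250) ≈ 0.74707.

α ≈ 0.747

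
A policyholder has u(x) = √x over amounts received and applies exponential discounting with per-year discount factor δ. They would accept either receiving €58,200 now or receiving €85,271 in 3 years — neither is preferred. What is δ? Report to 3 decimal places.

δ ≈ 0.938

The payoff in 3 years is discounted by δ^3, so u(58200) = δ^3·u(85271) and δ^3 = u(58200)/u(85271).
With u(x) = √x: δ^3 = √58200/√85271 = √(58200/85271) = 0.82615.
Hence δ = (0.82615)^(1/3) = 0.93833.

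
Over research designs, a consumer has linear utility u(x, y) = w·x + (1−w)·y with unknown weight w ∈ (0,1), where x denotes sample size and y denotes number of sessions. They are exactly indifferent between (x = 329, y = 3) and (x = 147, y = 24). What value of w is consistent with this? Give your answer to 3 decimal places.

w = 0.103

u(329,3) = u(147,24) means w·329 + (1−w)·3 = w·147 + (1−w)·24.
Rearranging, 182·w − 21·(1−w) = 0.
Hence w = 21/(182+21) = 21/203 = 0.103.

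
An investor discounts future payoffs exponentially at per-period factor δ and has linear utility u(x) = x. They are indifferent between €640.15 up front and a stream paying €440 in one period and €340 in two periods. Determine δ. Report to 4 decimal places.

The stream is worth 440δ + 340δ² today, so 440δ + 340δ² = 640.15.
Rearranged: 340δ² + 440δ − 640.15 = 0.
The positive root is δ = [−440 + √(440² + 4·340·640.15)] / (2·340) = (−440 + 1031.603)/680 ≈ 0.8700.

δ ≈ 0.8700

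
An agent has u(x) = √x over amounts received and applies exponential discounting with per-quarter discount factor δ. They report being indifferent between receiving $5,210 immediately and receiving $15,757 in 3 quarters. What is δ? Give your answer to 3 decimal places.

Indifference means u(5210) = δ^3 · u(15757), so δ^3 = u(5210)/u(15757).
With u(x) = √x: δ^3 = √5210/√15757 = √(5210/15757) = 0.57502.
Hence δ = (0.57502)^(1/3) = 0.83156.

δ ≈ 0.832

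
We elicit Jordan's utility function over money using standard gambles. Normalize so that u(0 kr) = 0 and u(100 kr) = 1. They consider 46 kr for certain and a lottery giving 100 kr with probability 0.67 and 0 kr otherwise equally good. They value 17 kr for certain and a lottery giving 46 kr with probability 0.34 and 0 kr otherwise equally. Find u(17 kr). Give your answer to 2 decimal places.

The first gamble pins u(46 kr): it must equal 0.67·1 + 0.33·0 = 0.67.
Chaining: u(17 kr) = 0.34·0.67 + 0.66·0.00 = 0.2278.

0.23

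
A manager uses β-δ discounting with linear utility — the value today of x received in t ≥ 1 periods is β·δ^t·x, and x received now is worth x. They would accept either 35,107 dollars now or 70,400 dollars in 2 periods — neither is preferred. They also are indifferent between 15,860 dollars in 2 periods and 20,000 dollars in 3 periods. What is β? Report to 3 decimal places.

The second indifference involves only future payoffs, so β cancels: β·δ^2·15860 = β·δ^3·20000, giving δ = 15860/20000 = 0.79300.
Now use the now-vs-future pair: 35107 = β·δ^2·70400 gives β = 35107/(0.62885·70400) ≈ 0.793.

β ≈ 0.793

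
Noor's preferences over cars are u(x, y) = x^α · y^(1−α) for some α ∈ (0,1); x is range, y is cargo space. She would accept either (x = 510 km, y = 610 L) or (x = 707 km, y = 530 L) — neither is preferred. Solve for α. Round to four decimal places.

α ≈ 0.3009

Set the two utilities equal: 510^α·610^(1−α) = 707^α·530^(1−α).
Rearrange to (510/707)^α = (530/610)^(1−α) and take logs: α·-0.3266199 = (1−α)·-0.1405820.
So α/(1−α) = (-0.1405820)/(-0.3266199) = 0.4304147, and α = 0.4304147/1.4304147 ≈ 0.3009.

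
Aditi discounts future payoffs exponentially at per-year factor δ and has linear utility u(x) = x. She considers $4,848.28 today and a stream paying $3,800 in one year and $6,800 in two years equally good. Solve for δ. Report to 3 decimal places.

Present value of the stream is 3800·δ + 6800·δ². Indifference gives 3800δ + 6800δ² = 4848.28.
So 6800δ² + 3800δ − 4848.28 = 0.
By the quadratic formula (taking the positive root), δ = (−3800 + √146313216.00) / 13600 ≈ 0.610.

δ ≈ 0.610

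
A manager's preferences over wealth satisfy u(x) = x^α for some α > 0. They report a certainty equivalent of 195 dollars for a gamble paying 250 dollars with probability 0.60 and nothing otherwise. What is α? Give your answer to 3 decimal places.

EU(lottery) = 0.60·250^α + 0.40·0 = 0.60·250^α.
Indifference: 195^α = 0.60·250^α, so (195/250)^α = 0.60.
Taking logs: α·ln(195/250) = ln(0.60), so α = -0.510826 / -0.248461 ≈ 2.056.

α ≈ 2.056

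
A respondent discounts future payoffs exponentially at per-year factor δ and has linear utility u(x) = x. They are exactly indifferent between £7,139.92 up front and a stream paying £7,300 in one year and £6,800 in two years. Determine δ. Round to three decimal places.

Present value of the stream is 7300·δ + 6800·δ². Indifference gives 7300δ + 6800δ² = 7139.92.
That is, 6800δ² + 7300δ − 7139.92 = 0, a quadratic in δ.
By the quadratic formula (taking the positive root), δ = (−7300 + √247495824.00) / 13600 ≈ 0.620.

δ ≈ 0.620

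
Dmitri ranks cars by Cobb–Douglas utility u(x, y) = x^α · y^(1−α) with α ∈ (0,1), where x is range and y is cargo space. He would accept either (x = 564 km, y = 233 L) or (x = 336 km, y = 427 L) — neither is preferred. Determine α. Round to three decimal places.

Indifference: 564^α · 233^(1−α) = 336^α · 427^(1−α).
(564/336)^α = (427/233)^(1−α); take logs: α·ln(564/336) = (1−α)·ln(427/233), i.e. α·0.517943 = (1−α)·0.605746.
Thus α·(1.123689) = 0.605746, so α = 0.605746/1.123689 ≈ 0.539.

α ≈ 0.539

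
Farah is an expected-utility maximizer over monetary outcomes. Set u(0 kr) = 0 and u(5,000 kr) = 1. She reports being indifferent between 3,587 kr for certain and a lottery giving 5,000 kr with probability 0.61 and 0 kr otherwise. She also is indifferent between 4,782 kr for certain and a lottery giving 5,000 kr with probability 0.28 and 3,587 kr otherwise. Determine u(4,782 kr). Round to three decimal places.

From the first indifference, u(3,587 kr) = 0.61·u(5,000 kr) + 0.39·u(0 kr) = 0.61·1 + 0.39·0 = 0.61.
Chaining: u(4,782 kr) = 0.28·1.00 + 0.72·0.61 = 0.7192.

0.719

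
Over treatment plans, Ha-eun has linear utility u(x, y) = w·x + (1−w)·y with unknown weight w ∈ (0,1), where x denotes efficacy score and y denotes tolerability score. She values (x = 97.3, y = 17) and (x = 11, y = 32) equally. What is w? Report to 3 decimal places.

Equating utilities: w·97.3 + (1−w)·17 = w·11 + (1−w)·32.
Collecting terms: w·86.3 = (1−w)·15.
The marginal rate of substitution is 15/86.3, so w = 15/(86.3+15) = 0.148.

w = 0.148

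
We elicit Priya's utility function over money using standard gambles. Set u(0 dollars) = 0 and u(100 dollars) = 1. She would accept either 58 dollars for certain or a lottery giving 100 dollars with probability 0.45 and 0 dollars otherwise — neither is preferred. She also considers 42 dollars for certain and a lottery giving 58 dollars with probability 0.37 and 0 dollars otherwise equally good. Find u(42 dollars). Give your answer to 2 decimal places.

From the first indifference, u(58 dollars) = 0.45·u(100 dollars) + 0.55·u(0 dollars) = 0.45·1 + 0.55·0 = 0.45.
The second indifference gives u(42 dollars) = 0.37·u(58 dollars) + 0.63·u(0 dollars) = 0.37·0.45 + 0.63·0.00 = 0.1665.

0.17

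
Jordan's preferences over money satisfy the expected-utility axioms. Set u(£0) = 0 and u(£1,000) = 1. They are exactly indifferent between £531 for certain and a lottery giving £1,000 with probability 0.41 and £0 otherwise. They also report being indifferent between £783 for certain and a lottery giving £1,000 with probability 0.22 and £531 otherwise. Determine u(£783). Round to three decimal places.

From the first indifference, u(£531) = 0.41·u(£1,000) + 0.59·u(£0) = 0.41·1 + 0.59·0 = 0.41.
The second indifference gives u(£783) = 0.22·u(£1,000) + 0.78·u(£531) = 0.22·1.00 + 0.78·0.41 = 0.5398.

0.540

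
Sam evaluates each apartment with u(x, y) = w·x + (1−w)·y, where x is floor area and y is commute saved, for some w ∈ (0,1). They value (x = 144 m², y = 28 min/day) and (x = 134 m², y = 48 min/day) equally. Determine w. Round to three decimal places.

Indifference: w·144 + (1−w)·28 = w·134 + (1−w)·48.
Collecting terms: w·10 = (1−w)·20.
The marginal rate of substitution is 20/10, so w = 20/(10+20) = 0.667.

w = 0.667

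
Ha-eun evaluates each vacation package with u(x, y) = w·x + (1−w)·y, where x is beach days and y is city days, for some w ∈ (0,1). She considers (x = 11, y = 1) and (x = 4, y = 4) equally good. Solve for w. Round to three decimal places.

w = 0.300

Equating utilities: w·11 + (1−w)·1 = w·4 + (1−w)·4.
Rearranging, 7·w − 3·(1−w) = 0.
Hence w = 3/(7+3) = 3/10 = 0.300.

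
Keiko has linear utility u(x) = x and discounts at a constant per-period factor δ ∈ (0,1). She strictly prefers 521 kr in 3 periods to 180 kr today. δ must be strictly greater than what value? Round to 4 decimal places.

δ > 0.7017

Comparing present values: 180 < δ^3·521.
Hence δ^3 > 180/521 = 0.34549, and x ↦ x^(1/3) is increasing on (0,∞).
δ > (180/521)^(1/3) ≈ 0.7017.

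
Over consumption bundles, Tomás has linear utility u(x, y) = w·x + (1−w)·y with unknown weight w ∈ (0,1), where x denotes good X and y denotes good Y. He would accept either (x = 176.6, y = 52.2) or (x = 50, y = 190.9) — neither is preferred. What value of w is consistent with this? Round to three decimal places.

Indifference: w·176.6 + (1−w)·52.2 = w·50 + (1−w)·190.9.
Rearranging, 126.6·w − 138.7·(1−w) = 0.
The marginal rate of substitution is 138.7/126.6, so w = 138.7/(126.6+138.7) = 0.523.

w = 0.523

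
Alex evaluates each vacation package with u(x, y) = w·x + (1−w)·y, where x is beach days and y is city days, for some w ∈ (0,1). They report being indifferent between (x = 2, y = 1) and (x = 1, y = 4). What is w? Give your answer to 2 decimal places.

u(2,1) = u(1,4) means w·2 + (1−w)·1 = w·1 + (1−w)·4.
w·(2−1) = (1−w)·(4−1), i.e. w·1 = (1−w)·3.
The marginal rate of substitution is 3/1, so w = 3/(1+3) = 0.75.

w = 0.75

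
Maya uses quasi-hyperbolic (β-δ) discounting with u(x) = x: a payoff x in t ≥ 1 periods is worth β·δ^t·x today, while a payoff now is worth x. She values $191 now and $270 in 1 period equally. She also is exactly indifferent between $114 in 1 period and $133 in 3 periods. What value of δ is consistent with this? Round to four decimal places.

The second indifference involves only future payoffs, so β cancels: β·δ^1·114 = β·δ^3·133, giving δ^2 = 114/133 = 0.85714, so δ = 0.92582.

δ ≈ 0.9258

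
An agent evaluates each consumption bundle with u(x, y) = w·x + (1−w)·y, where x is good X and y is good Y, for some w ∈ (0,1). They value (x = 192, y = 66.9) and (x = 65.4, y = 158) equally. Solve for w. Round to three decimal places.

w = 0.418

Indifference: w·192 + (1−w)·66.9 = w·65.4 + (1−w)·158.
Rearranging, 126.6·w − 91.1·(1−w) = 0.
The marginal rate of substitution is 91.1/126.6, so w = 91.1/(126.6+91.1) = 0.418.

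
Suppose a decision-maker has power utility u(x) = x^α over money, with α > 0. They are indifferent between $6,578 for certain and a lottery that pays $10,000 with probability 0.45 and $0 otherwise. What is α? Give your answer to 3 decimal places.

EU(lottery) = 0.45·10000^α + 0.55·0 = 0.45·10000^α.
Equating: 6578^α = 0.45·10000^α, i.e. 0.6578^α = 0.45.
α = ln(0.45) / ln(6578/10000) = -0.798508/-0.418854 ≈ 1.906.

α ≈ 1.906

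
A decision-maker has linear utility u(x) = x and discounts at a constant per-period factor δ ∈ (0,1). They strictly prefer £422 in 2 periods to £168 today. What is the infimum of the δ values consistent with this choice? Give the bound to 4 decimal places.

δ > 0.6310

The preference means 168 < δ^2·422.
Hence δ^2 > 168/422 = 0.39810, and x ↦ x^(1/2) is increasing on (0,∞).
δ > (168/422)^(1/2) ≈ 0.6310.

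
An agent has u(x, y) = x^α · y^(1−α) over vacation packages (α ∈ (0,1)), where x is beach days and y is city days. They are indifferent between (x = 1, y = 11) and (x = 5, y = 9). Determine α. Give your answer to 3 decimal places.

Indifference: 1^α · 11^(1−α) = 5^α · 9^(1−α).
Taking logs: α·ln 1 + (1−α)·ln 11 = α·ln 5 + (1−α)·ln 9, i.e. α·-1.609438 = (1−α)·-0.200671.
With A = -1.609438 and B = -0.200671: α·A = (1−α)·B, so α = B/(A+B) = -0.200671/-1.810109 ≈ 0.111.

α ≈ 0.111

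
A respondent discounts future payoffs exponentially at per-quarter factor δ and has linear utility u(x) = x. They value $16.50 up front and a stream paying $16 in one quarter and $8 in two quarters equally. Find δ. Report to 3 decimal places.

Equating present values: 16.50 = 16δ + 8δ².
So 8δ² + 16δ − 16.50 = 0.
δ = (−16 + √(16² + 4·8·16.50)) / (2·8) = (−16 + √784.00) / 16 ≈ 0.750.

δ ≈ 0.750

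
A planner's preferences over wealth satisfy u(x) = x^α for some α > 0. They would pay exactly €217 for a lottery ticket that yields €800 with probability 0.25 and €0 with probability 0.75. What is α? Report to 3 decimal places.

α ≈ 1.063

Since u(0) = 0, the lottery's EU is 0.25·800^α.
Equating: 217^α = 0.25·800^α, i.e. 0.2712^α = 0.25.
Take logs: α = ln 0.25 / ln(217/800) ≈ 1.06253.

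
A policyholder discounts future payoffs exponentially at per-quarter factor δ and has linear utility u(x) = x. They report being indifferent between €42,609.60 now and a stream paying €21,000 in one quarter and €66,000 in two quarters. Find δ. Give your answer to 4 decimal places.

δ ≈ 0.6600

Present value of the stream is 21000·δ + 66000·δ². Indifference gives 21000δ + 66000δ² = 42609.60.
That is, 66000δ² + 21000δ − 42609.60 = 0, a quadratic in δ.
δ = (−21000 + √(21000² + 4·66000·42609.60)) / (2·66000) = (−21000 + √11689934400.00) / 132000 ≈ 0.6600.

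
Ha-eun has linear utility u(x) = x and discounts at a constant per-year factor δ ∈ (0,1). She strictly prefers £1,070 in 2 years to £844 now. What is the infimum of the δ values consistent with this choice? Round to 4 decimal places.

δ > 0.8881

The preference means 844 < δ^2·1070.
So δ^2 > 844/1070 = 0.78879; taking the square root of both positive sides preserves the inequality.
δ > (844/1070)^(1/2) ≈ 0.8881.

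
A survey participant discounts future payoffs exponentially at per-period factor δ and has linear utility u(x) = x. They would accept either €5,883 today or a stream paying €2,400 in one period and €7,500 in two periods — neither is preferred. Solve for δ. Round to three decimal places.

The stream is worth 2400δ + 7500δ² today, so 2400δ + 7500δ² = 5883.
So 7500δ² + 2400δ − 5883 = 0.
By the quadratic formula (taking the positive root), δ = (−2400 + √182250000.00) / 15000 ≈ 0.740.

δ ≈ 0.740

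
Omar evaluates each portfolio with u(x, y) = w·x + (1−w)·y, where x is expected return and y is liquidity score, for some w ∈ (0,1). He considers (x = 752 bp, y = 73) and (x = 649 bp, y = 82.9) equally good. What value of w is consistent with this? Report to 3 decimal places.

u(752,73) = u(649,82.9) means w·752 + (1−w)·73 = w·649 + (1−w)·82.9.
Collecting terms: w·103 = (1−w)·9.9.
The marginal rate of substitution is 9.9/103, so w = 9.9/(103+9.9) = 0.088.

w = 0.088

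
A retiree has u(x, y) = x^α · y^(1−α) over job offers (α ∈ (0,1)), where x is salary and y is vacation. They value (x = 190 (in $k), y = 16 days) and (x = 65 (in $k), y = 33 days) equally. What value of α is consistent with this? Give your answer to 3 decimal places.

Indifference: 190^α · 16^(1−α) = 65^α · 33^(1−α).
(190/65)^α = (33/16)^(1−α); take logs: α·ln(190/65) = (1−α)·ln(33/16), i.e. α·1.072637 = (1−α)·0.723919.
So α/(1−α) = (0.723919)/(1.072637) = 0.674897, and α = 0.674897/1.674897 ≈ 0.403.

α ≈ 0.403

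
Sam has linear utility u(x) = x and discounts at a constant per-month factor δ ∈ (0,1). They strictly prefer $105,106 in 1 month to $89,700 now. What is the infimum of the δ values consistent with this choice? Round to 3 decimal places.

δ > 0.853

The preference means 89700 < δ·105106.
Dividing through by 105106 gives δ > 0.85342.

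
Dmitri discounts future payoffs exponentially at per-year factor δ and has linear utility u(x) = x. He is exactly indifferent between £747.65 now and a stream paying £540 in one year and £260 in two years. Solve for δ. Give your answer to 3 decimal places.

Present value of the stream is 540·δ + 260·δ². Indifference gives 540δ + 260δ² = 747.65.
That is, 260δ² + 540δ − 747.65 = 0, a quadratic in δ.
δ = (−540 + √(540² + 4·260·747.65)) / (2·260) = (−540 + √1069156.00) / 520 ≈ 0.950.

δ ≈ 0.950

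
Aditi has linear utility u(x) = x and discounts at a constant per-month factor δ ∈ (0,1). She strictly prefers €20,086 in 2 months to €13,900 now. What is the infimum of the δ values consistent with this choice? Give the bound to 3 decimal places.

Comparing present values: 13900 < δ^2·20086.
Dividing by 20086: δ^2 > 0.69202. Both sides are positive, so the square root keeps the direction.
δ > 0.69202^(1/2) = 0.832.

δ > 0.832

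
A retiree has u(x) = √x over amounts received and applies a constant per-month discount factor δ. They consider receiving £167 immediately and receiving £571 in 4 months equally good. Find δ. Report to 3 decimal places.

Equating discounted utilities: u(167) = δ^4·u(571) ⇒ δ^4 = u(167)/u(571).
Since u(x) = √x, δ^4 = √(167/571) = 0.54080.
So δ = 0.54080^(1/4) ≈ 0.858.

δ ≈ 0.858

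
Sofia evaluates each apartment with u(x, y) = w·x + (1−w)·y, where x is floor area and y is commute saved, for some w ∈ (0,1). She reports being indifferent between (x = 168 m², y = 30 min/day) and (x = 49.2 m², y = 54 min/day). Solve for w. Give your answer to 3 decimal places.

u(168,30) = u(49.2,54) means w·168 + (1−w)·30 = w·49.2 + (1−w)·54.
Collecting terms: w·118.8 = (1−w)·24.
Hence w = 24/(118.8+24) = 24/142.8 = 0.168.

w = 0.168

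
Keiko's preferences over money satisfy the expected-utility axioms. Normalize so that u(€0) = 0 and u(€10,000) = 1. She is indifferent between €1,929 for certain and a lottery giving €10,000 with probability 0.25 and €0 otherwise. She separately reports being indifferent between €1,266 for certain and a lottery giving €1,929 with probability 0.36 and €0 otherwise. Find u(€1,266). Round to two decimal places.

The first gamble pins u(€1,929): it must equal 0.25·1 + 0.75·0 = 0.25.
Chaining: u(€1,266) = 0.36·0.25 + 0.64·0.00 = 0.0900.

0.09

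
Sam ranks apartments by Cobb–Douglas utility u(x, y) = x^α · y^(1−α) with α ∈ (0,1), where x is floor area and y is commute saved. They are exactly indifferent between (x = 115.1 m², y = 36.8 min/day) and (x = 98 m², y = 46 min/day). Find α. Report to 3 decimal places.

Set the two utilities equal: 115.1^α·36.8^(1−α) = 98^α·46^(1−α).
Rearrange to (115.1/98)^α = (46/36.8)^(1−α) and take logs: α·0.160834 = (1−α)·0.223144.
So α/(1−α) = (0.223144)/(0.160834) = 1.387418, and α = 1.387418/2.387418 ≈ 0.581.

α ≈ 0.581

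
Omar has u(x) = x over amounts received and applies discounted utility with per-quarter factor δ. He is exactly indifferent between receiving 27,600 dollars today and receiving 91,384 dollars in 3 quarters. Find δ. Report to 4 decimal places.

The payoff in 3 quarters is discounted by δ^3, so u(27600) = δ^3·u(91384) and δ^3 = u(27600)/u(91384).
With u(x) = x: δ^3 = 27600/91384 = 0.30202.
Hence δ = (0.30202)^(1/3) = 0.670934.

δ ≈ 0.6709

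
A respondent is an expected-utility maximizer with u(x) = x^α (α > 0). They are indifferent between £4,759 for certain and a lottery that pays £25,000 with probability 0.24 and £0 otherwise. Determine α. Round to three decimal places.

α ≈ 0.860

The lottery's expected utility is 0.24·u(25000) + 0.76·u(0) = 0.24·25000^α (since u(0) = 0 for α > 0).
Indifference: 4759^α = 0.24·25000^α, so (4759/25000)^α = 0.24.
Take logs: α = ln 0.24 / ln(4759/25000) ≈ 0.86031.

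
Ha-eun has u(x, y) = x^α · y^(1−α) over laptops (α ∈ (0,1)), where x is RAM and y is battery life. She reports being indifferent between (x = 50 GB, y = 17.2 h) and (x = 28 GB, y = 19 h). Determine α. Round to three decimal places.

Indifference: 50^α · 17.2^(1−α) = 28^α · 19^(1−α).
Taking logs: α·ln 50 + (1−α)·ln 17.2 = α·ln 28 + (1−α)·ln 19, i.e. α·0.579818 = (1−α)·0.099530.
Thus α·(0.679348) = 0.099530, so α = 0.099530/0.679348 ≈ 0.147.

α ≈ 0.147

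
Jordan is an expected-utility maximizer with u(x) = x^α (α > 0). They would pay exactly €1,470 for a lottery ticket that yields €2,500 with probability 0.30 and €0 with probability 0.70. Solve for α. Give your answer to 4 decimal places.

Since u(0) = 0, the lottery's EU is 0.30·2500^α.
Indifference: 1470^α = 0.30·2500^α, so (1470/2500)^α = 0.30.
α = ln(0.30) / ln(1470/2500) = -1.2039728/-0.5310283 ≈ 2.2672.

α ≈ 2.2672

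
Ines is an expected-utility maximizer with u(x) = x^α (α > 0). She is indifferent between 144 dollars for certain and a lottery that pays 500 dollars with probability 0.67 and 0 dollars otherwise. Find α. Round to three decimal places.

Since u(0) = 0, the lottery's EU is 0.67·500^α.
Setting u(144) equal to that: 144^α = 0.67·500^α ⇒ (144/500)^α = 0.67.
Taking logs: α·ln(144/500) = ln(0.67), so α = -0.400478 / -1.244795 ≈ 0.322.

α ≈ 0.322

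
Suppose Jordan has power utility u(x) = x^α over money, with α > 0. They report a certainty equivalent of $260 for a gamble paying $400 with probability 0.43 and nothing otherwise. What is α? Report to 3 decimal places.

The lottery's expected utility is 0.43·u(400) + 0.57·u(0) = 0.43·400^α (since u(0) = 0 for α > 0).
Indifference: 260^α = 0.43·400^α, so (260/400)^α = 0.43.
α = ln(0.43) / ln(260/400) = -0.843970/-0.430783 ≈ 1.959.

α ≈ 1.959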